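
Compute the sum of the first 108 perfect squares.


n = 108
n(n+1)(2n+1)/6 = 108×109×217/6
= 2554524/6 = 425754

Σk² = 425754


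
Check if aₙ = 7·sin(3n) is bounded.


For all n, -1 ≤ sin(3n) ≤ 1, so -7 ≤ 7·sin(3n) ≤ 7
Lower bound: -7, Upper bound: 7
The sequence IS bounded

Bounded (-7 ≤ aₙ ≤ 7)


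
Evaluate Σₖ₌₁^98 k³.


n(n+1)/2 = 98×99/2 = 4851
Σk³ = 4851² = 23532201

Σk³ = 23532201


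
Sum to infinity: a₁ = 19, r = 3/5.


S∞ = a₁/(1-r) = 19/(1 - 3/5)
= 19/(2/5)
= 95/2

S∞ = 95/2


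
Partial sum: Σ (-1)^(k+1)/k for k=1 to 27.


S = 1 - 1/2 + 1/3 - 1/4 + 1/5 - 1/6 + 1/7 - 1/8 ± ...
= 0.7113
(Full series converges to +ln(2) ≈ +0.6931)

S_27 = 0.7113


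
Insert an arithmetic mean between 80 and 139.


AM = (80 + 139)/2 = 219/2 = 109.5

AM = 109.5


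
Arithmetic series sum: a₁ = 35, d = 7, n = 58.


aₙ = 35 + (58-1)×7 = 434
Sₙ = n(a₁+aₙ)/2 = 58×(35+434)/2
= 58×469/2 = 13601

S_58 = 13601


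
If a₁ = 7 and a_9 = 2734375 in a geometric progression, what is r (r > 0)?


r^(n-1) = aₙ/a₁
r^8 = 2734375/7 = 390625
r = 390625^(1/8)
= ±5; taking r > 0 gives r = 5

r = 5


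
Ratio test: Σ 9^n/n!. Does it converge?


aₙ = 9^n/n!
a_{n+1}/aₙ = 9^(n+1)/(n+1)! × n!/9^n
= 9/(n+1)
L = lim(n→∞) 9/(n+1) = 0
L < 1 → series CONVERGES

Converges (ratio test: L = 0 < 1)


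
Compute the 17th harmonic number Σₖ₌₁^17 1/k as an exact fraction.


H_17 = 1/1 + 1/2 + 1/3 + ... + 1/17
= 42142223/12252240
≈ 3.4396

H_17 = 42142223/12252240 ≈ 3.4396


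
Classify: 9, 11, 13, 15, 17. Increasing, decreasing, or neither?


Differences: 2, 2, 2, 2
All differences > 0 → strictly INCREASING

Monotonically increasing


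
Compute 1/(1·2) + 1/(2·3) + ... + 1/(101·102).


1/(k(k+1)) = 1/k - 1/(k+1) (partial fractions)
Telescoping: Σ = 1 - 1/102 = 101/102

Sum = 101/102


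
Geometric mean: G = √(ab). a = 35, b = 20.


GM = √(35×20) = √700 = 26.4575

GM = 26.4575


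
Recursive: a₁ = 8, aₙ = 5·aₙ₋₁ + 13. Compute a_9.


Computing step by step:
a_1 = 8
a_2 = 53
a_3 = 278
a_4 = 1403
a_5 = 7028
a_6 = 35153
a_7 = 175778
a_8 = 878903
a_9 = 4394528


a_9 = 4394528


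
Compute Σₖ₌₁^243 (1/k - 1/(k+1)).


Telescoping: adjacent terms cancel.
= 1/1 - 1/244
= 1 - 1/244 = 243/244

Sum = 243/244


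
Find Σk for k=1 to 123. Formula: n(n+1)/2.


n(n+1)/2 = 123×124/2 = 15252/2 = 7626

Σk = 7626


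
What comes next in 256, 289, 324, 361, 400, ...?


Pattern: perfect squares: n²
Terms: 256, 289, 324, 361, 400
Next term = 441

Next term = 441


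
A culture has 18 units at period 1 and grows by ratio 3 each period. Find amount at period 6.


aₙ = a₁·r^(n-1)
= 18×3^5
= 18×243
= 4374

a_6 = 4374


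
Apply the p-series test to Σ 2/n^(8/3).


p-series test: Σ c/n^p converges if p > 1, diverges if p ≤ 1 (constant c > 0 doesn't affect convergence).
p = 8/3
8/3 > 1 → CONVERGES

Converges (p = 8/3 > 1)


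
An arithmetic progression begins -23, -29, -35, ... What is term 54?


aₙ = a₁ + (n-1)d
= -23 + (54-1)×-6
= -23 - 318
= -341

a_54 = -341


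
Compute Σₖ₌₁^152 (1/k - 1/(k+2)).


Telescoping with gap 2: two head and two tail terms survive.
= (1 + 1/2) - (1/153 + 1/154)
= 3/2 - 1/153 - 1/154 = 17518/11781

Sum = 17518/11781


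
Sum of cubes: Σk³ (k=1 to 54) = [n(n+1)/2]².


n(n+1)/2 = 54×55/2 = 1485
Σk³ = 1485² = 2205225

Σk³ = 2205225


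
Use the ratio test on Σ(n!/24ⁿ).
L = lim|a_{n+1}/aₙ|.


aₙ = n!/24^n
a_{n+1}/aₙ = (n+1)!/24^(n+1) × 24^n/n!
= (n+1)/24
L = lim(n→∞) (n+1)/24 = ∞
L > 1 → series DIVERGES

Diverges (ratio test: L = ∞ > 1)


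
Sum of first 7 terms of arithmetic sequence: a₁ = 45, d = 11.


aₙ = 45 + (7-1)×11 = 111
Sₙ = n(a₁+aₙ)/2 = 7×(45+111)/2
= 7×156/2 = 546

S_7 = 546


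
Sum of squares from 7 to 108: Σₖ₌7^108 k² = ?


Σₖ₌7^108 k² = Σₖ₌₁^108 k² − Σₖ₌₁^6 k²
= 108·109·217/6 − 6·7·13/6
= 425754 − 91 = 425663

Σk² = 425663


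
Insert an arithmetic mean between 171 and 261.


AM = (171 + 261)/2 = 432/2 = 216

AM = 216


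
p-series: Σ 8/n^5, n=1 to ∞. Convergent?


p-series test: Σ c/n^p converges if p > 1, diverges if p ≤ 1 (constant c > 0 doesn't affect convergence).
p = 5
5 > 1 → CONVERGES

Converges (p = 5 > 1)


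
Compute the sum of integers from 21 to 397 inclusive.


Σₖ₌21^397 k = Σₖ₌₁^397 k − Σₖ₌₁^20 k
= 397·398/2 − 20·21/2
= 79003 − 210 = 78793

Σk = 78793


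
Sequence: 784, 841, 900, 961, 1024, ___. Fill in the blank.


Pattern: perfect squares: n²
Terms: 784, 841, 900, 961, 1024
Next term = 1089

Next term = 1089


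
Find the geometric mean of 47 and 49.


GM = √(47×49) = √2303 = 47.9896

GM = 47.9896


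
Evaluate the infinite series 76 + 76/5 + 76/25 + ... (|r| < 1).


S∞ = a₁/(1-r) = 76/(1 - 1/5)
= 76/(4/5)
= 95

S∞ = 95


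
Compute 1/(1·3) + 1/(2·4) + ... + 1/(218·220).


1/(k(k+2)) = (1/2)·(1/k - 1/(k+2)) (partial fractions)
Telescoping: Σ = (1/2)·(1 + 1/2 - 1/219 - 1/220) = 71831/96360

Sum = 71831/96360


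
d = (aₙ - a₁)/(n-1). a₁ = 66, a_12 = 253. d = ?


d = (aₙ - a₁)/(n-1)
= (253 - 66)/(12-1)
= 187/11 = 17

d = 17


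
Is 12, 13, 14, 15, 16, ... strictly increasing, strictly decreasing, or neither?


Differences: 1, 1, 1, 1
All differences > 0 → strictly INCREASING

Monotonically increasing


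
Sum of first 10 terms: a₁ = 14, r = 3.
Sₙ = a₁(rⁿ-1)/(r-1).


Sₙ = 14×(3^10 - 1)/(3 - 1)
= 14×(59049 - 1)/2
= 14×59048/2
= 413336

S_10 = 413336


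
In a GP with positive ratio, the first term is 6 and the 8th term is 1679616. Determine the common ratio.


r^(n-1) = aₙ/a₁
r^7 = 1679616/6 = 279936
r = 279936^(1/7)
= 6

r = 6


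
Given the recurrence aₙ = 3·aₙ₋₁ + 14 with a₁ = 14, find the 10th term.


Computing step by step:
a_1 = 14
a_2 = 56
a_3 = 182
a_4 = 560
a_5 = 1694
a_6 = 5096
a_7 = 15302
a_8 = 45920
a_9 = 137774
a_10 = 413336


a_10 = 413336


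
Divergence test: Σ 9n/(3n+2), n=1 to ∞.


lim(n→∞) 9n/(3n+2) = 9/3 = 3  (divide numerator and denominator by n)
lim aₙ = 3 ≠ 0 → series DIVERGES

Diverges (lim aₙ = 3 ≠ 0)


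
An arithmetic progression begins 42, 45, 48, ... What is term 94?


aₙ = a₁ + (n-1)d
= 42 + (94-1)×3
= 42 + 279
= 321

a_94 = 321


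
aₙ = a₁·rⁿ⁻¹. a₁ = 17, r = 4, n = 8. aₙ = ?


aₙ = a₁·r^(n-1)
= 17×4^7
= 17×16384
= 278528

a_8 = 278528


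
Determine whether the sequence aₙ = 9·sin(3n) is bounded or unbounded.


For all n, -1 ≤ sin(3n) ≤ 1, so -9 ≤ 9·sin(3n) ≤ 9
Lower bound: -9, Upper bound: 9
The sequence IS bounded

Bounded (-9 ≤ aₙ ≤ 9)


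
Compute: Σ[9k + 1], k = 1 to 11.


Σ(9k+1) = 9·Σk + 1·n
= 9·66 + 1·11
= 594 + 11 = 605

Σ = 605


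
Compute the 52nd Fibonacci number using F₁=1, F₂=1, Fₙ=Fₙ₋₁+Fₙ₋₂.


Fibonacci sequence: 1, 1, 2, 3, 5, 8, 13, 21, 34, 55, 89, ...
F(52) = 32951280099

F(52) = 32951280099


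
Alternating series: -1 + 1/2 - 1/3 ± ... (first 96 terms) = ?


S = -1 + 1/2 - 1/3 + 1/4 - 1/5 + 1/6 - 1/7 + 1/8 ± ...
= -0.688
(Full series converges to -ln(2) ≈ -0.6931)

S_96 = -0.688


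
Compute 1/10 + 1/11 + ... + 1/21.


Σₖ₌10^21 1/k = 1/10 + 1/11 + 1/12 + ... + 1/21
= 190049623/232792560
≈ 0.8164

Sum = 190049623/232792560 ≈ 0.8164


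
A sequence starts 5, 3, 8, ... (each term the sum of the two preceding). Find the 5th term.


Computing iteratively: 5, 3, 8, 11, 19
a_5 = 19

a_5 = 19


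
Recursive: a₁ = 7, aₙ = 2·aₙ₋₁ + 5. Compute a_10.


Computing step by step:
a_1 = 7
a_2 = 19
a_3 = 43
a_4 = 91
a_5 = 187
a_6 = 379
a_7 = 763
a_8 = 1531
a_9 = 3067
a_10 = 6139


a_10 = 6139


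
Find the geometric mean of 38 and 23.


GM = √(38×23) = √874 = 29.5635

GM = 29.5635


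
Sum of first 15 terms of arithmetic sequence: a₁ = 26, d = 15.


aₙ = 26 + (15-1)×15 = 236
Sₙ = n(a₁+aₙ)/2 = 15×(26+236)/2
= 15×262/2 = 1965

S_15 = 1965


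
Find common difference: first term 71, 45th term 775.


d = (aₙ - a₁)/(n-1)
= (775 - 71)/(45-1)
= 704/44 = 16

d = 16


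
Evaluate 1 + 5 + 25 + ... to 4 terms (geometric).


Sₙ = 1×(5^4 - 1)/(5 - 1)
= 1×(625 - 1)/4
= 1×624/4
= 156

S_4 = 156


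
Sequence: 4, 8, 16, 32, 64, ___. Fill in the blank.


Pattern: powers of 2: 2ⁿ
Terms: 4, 8, 16, 32, 64
Next term = 128

Next term = 128


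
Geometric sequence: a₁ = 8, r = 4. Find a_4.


aₙ = a₁·r^(n-1)
= 8×4^3
= 8×64
= 512

a_4 = 512


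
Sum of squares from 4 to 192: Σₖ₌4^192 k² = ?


Σₖ₌4^192 k² = Σₖ₌₁^192 k² − Σₖ₌₁^3 k²
= 192·193·385/6 − 3·4·7/6
= 2377760 − 14 = 2377746

Σk² = 2377746


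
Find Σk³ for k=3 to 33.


Σₖ₌3^33 k³ = [33·34/2]² − [2·3/2]²
= 314721 − 9 = 314712

Σk³ = 314712


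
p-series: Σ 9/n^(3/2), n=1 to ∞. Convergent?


p-series test: Σ c/n^p converges if p > 1, diverges if p ≤ 1 (constant c > 0 doesn't affect convergence).
p = 3/2
3/2 > 1 → CONVERGES

Converges (p = 3/2 > 1)


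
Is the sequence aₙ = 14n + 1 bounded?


aₙ = 14n + 1 → as n→∞, aₙ→∞
No finite upper bound exists
The sequence is UNBOUNDED

Unbounded (aₙ → ∞ as n → ∞)


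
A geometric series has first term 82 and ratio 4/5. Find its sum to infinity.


S∞ = a₁/(1-r) = 82/(1 - 4/5)
= 82/(1/5)
= 410

S∞ = 410


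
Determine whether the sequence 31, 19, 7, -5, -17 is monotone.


Differences: -12, -12, -12, -12
All differences < 0 → strictly DECREASING

Monotonically decreasing


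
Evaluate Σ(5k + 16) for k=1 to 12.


Σ(5k+16) = 5·Σk + 16·n
= 5·78 + 16·12
= 390 + 192 = 582

Σ = 582


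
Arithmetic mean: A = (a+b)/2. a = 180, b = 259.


AM = (180 + 259)/2 = 439/2 = 219.5

AM = 219.5


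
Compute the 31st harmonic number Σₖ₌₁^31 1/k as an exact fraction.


H_31 = 1/1 + 1/2 + 1/3 + ... + 1/31
= 290774257297357/72201776446800
≈ 4.0272

H_31 = 290774257297357/72201776446800 ≈ 4.0272


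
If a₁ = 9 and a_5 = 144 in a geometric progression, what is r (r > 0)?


r^(n-1) = aₙ/a₁
r^4 = 144/9 = 16
r = 16^(1/4)
= ±2; taking r > 0 gives r = 2

r = 2


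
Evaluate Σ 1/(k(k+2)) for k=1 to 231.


1/(k(k+2)) = (1/2)·(1/k - 1/(k+2)) (partial fractions)
Telescoping: Σ = (1/2)·(1 + 1/2 - 1/232 - 1/233) = 80619/108112

Sum = 80619/108112


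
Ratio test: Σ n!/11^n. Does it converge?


aₙ = n!/11^n
a_{n+1}/aₙ = (n+1)!/11^(n+1) × 11^n/n!
= (n+1)/11
L = lim(n→∞) (n+1)/11 = ∞
L > 1 → series DIVERGES

Diverges (ratio test: L = ∞ > 1)


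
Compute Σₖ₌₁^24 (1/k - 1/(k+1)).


Telescoping: adjacent terms cancel.
= 1/1 - 1/25
= 1 - 1/25 = 24/25

Sum = 24/25


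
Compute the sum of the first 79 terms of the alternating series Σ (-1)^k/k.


S = -1 + 1/2 - 1/3 + 1/4 - 1/5 + 1/6 - 1/7 + 1/8 ± ...
= -0.6994
(Full series converges to -ln(2) ≈ -0.6931)

S_79 = -0.6994


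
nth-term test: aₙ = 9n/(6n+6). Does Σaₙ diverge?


lim(n→∞) 9n/(6n+6) = 9/6 = 3/2  (divide numerator and denominator by n)
lim aₙ = 3/2 ≠ 0 → series DIVERGES

Diverges (lim aₙ = 3/2 ≠ 0)


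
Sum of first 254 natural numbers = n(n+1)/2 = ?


n(n+1)/2 = 254×255/2 = 64770/2 = 32385

Σk = 32385


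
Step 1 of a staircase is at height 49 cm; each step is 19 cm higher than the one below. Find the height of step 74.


aₙ = a₁ + (n-1)d
= 49 + (74-1)×19
= 49 + 1387
= 1436

a_74 = 1436


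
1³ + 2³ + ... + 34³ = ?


n(n+1)/2 = 34×35/2 = 595
Σk³ = 595² = 354025

Σk³ = 354025


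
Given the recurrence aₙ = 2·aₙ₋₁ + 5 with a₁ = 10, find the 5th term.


Computing step by step:
a_1 = 10
a_2 = 25
a_3 = 55
a_4 = 115
a_5 = 235


a_5 = 235


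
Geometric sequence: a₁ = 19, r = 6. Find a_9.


aₙ = a₁·r^(n-1)
= 19×6^8
= 19×1679616
= 31912704

a_9 = 31912704


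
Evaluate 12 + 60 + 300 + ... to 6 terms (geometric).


Sₙ = 12×(5^6 - 1)/(5 - 1)
= 12×(15625 - 1)/4
= 12×15624/4
= 46872

S_6 = 46872


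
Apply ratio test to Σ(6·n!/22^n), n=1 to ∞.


aₙ = 6·n!/22^n
a_{n+1}/aₙ = (n+1)!/22^(n+1) × 22^n/n!  (constant 6 cancels)
= (n+1)/22
L = lim(n→∞) (n+1)/22 = ∞
L > 1 → series DIVERGES

Diverges (ratio test: L = ∞ > 1)


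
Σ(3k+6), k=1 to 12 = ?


Σ(3k+6) = 3·Σk + 6·n
= 3·78 + 6·12
= 234 + 72 = 306

Σ = 306


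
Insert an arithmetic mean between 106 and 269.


AM = (106 + 269)/2 = 375/2 = 187.5

AM = 187.5


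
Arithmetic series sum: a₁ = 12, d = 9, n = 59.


aₙ = 12 + (59-1)×9 = 534
Sₙ = n(a₁+aₙ)/2 = 59×(12+534)/2
= 59×546/2 = 16107

S_59 = 16107


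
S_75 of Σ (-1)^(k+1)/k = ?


S = 1 - 1/2 + 1/3 - 1/4 + 1/5 - 1/6 + 1/7 - 1/8 ± ...
= 0.6998
(Full series converges to +ln(2) ≈ +0.6931)

S_75 = 0.6998


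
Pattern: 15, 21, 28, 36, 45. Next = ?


Pattern: triangular numbers: n(n+1)/2
Terms: 15, 21, 28, 36, 45
Next term = 55

Next term = 55


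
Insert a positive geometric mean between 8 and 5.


GM = √(8×5) = √40 = 6.3246

GM = 6.3246


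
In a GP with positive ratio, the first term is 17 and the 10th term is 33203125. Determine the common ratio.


r^(n-1) = aₙ/a₁
r^9 = 33203125/17 = 1953125
r = 1953125^(1/9)
= 5

r = 5


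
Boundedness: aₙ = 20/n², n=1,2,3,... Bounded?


a₁ = 20, a₂ = 20/4, a₃ = 20/9, ...
0 < aₙ ≤ 20 for all n ≥ 1
The sequence IS bounded

Bounded (0 < aₙ ≤ 20)


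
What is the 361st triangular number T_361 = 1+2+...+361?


n(n+1)/2 = 361×362/2 = 130682/2 = 65341

Σk = 65341


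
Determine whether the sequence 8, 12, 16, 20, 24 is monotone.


Differences: 4, 4, 4, 4
All differences > 0 → strictly INCREASING

Monotonically increasing


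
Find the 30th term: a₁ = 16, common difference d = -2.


aₙ = a₁ + (n-1)d
= 16 + (30-1)×-2
= 16 - 58
= -42

a_30 = -42


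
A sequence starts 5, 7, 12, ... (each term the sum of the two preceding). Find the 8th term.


Computing iteratively: 5, 7, 12, 19, 31, 50, 81, 131
a_8 = 131

a_8 = 131


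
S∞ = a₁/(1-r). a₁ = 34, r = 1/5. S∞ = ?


S∞ = a₁/(1-r) = 34/(1 - 1/5)
= 34/(4/5)
= 85/2

S∞ = 85/2


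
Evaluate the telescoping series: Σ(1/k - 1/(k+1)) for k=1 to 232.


Telescoping: adjacent terms cancel.
= 1/1 - 1/233
= 1 - 1/233 = 232/233

Sum = 232/233


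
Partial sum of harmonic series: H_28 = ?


H_28 = 1/1 + 1/2 + 1/3 + ... + 1/28
= 315404588903/80313433200
≈ 3.9272

H_28 = 315404588903/80313433200 ≈ 3.9272


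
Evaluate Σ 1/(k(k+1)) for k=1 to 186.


1/(k(k+1)) = 1/k - 1/(k+1) (partial fractions)
Telescoping: Σ = 1 - 1/187 = 186/187

Sum = 186/187


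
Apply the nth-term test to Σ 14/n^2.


lim(n→∞) 14/n^2 = 0
lim aₙ = 0 → nth-term test is INCONCLUSIVE
(Need other tests; this is actually a convergent p-series with p=2 > 1)

Inconclusive (lim aₙ = 0; need another test)


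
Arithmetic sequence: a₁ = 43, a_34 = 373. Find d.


d = (aₙ - a₁)/(n-1)
= (373 - 43)/(34-1)
= 330/33 = 10

d = 10


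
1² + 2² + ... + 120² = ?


n = 120
n(n+1)(2n+1)/6 = 120×121×241/6
= 3499320/6 = 583220

Σk² = 583220


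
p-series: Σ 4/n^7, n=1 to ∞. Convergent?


p-series test: Σ c/n^p converges if p > 1, diverges if p ≤ 1 (constant c > 0 doesn't affect convergence).
p = 7
7 > 1 → CONVERGES

Converges (p = 7 > 1)


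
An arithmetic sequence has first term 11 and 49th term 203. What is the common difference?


d = (aₙ - a₁)/(n-1)
= (203 - 11)/(49-1)
= 192/48 = 4

d = 4


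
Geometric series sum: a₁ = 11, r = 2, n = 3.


Sₙ = 11×(2^3 - 1)/(2 - 1)
= 11×(8 - 1)/1
= 11×7/1
= 77

S_3 = 77


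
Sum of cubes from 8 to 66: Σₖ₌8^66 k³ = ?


Σₖ₌8^66 k³ = [66·67/2]² − [7·8/2]²
= 4888521 − 784 = 4887737

Σk³ = 4887737


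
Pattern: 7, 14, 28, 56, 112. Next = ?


Pattern: geometric (r=2)
Terms: 7, 14, 28, 56, 112
Next term = 224

Next term = 224


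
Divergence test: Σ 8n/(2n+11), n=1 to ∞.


lim(n→∞) 8n/(2n+11) = 8/2 = 4  (divide numerator and denominator by n)
lim aₙ = 4 ≠ 0 → series DIVERGES

Diverges (lim aₙ = 4 ≠ 0)


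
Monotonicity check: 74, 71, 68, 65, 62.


Differences: -3, -3, -3, -3
All differences < 0 → strictly DECREASING

Monotonically decreasing


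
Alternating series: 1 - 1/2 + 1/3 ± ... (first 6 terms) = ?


S = 1 - 1/2 + 1/3 - 1/4 + 1/5 - 1/6
= 0.6167
(Full series converges to +ln(2) ≈ +0.6931)

S_6 = 0.6167


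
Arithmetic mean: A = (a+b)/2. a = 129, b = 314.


AM = (129 + 314)/2 = 443/2 = 221.5

AM = 221.5


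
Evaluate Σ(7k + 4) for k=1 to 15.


Σ(7k+4) = 7·Σk + 4·n
= 7·120 + 4·15
= 840 + 60 = 900

Σ = 900


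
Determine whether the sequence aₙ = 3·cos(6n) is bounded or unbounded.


For all n, -1 ≤ cos(6n) ≤ 1, so -3 ≤ 3·cos(6n) ≤ 3
Lower bound: -3, Upper bound: 3
The sequence IS bounded

Bounded (-3 ≤ aₙ ≤ 3)


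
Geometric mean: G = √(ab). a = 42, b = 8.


GM = √(42×8) = √336 = 18.3303

GM = 18.3303


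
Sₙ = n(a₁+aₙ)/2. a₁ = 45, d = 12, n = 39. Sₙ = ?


aₙ = 45 + (39-1)×12 = 501
Sₙ = n(a₁+aₙ)/2 = 39×(45+501)/2
= 39×546/2 = 10647

S_39 = 10647


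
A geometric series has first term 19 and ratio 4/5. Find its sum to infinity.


S∞ = a₁/(1-r) = 19/(1 - 4/5)
= 19/(1/5)
= 95

S∞ = 95


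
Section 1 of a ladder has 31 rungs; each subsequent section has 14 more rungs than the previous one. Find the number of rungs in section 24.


aₙ = a₁ + (n-1)d
= 31 + (24-1)×14
= 31 + 322
= 353

a_24 = 353


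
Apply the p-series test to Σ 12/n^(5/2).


p-series test: Σ c/n^p converges if p > 1, diverges if p ≤ 1 (constant c > 0 doesn't affect convergence).
p = 5/2
5/2 > 1 → CONVERGES

Converges (p = 5/2 > 1)


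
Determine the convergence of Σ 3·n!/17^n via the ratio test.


aₙ = 3·n!/17^n
a_{n+1}/aₙ = (n+1)!/17^(n+1) × 17^n/n!  (constant 3 cancels)
= (n+1)/17
L = lim(n→∞) (n+1)/17 = ∞
L > 1 → series DIVERGES

Diverges (ratio test: L = ∞ > 1)


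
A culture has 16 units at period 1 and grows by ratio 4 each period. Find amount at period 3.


aₙ = a₁·r^(n-1)
= 16×4^2
= 16×16
= 256

a_3 = 256


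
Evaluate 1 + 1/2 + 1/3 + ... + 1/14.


H_14 = 1/1 + 1/2 + 1/3 + ... + 1/14
= 1171733/360360
≈ 3.2516

H_14 = 1171733/360360 ≈ 3.2516


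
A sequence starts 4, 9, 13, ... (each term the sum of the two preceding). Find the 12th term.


Computing iteratively: 4, 9, 13, 22, 35, 57, 92, 149, 241, 390, 631, 1021
a_12 = 1021

a_12 = 1021


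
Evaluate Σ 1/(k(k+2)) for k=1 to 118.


1/(k(k+2)) = (1/2)·(1/k - 1/(k+2)) (partial fractions)
Telescoping: Σ = (1/2)·(1 + 1/2 - 1/119 - 1/120) = 21181/28560

Sum = 21181/28560


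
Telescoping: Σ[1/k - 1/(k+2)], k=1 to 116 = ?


Telescoping with gap 2: two head and two tail terms survive.
= (1 + 1/2) - (1/117 + 1/118)
= 3/2 - 1/117 - 1/118 = 10237/6903

Sum = 10237/6903


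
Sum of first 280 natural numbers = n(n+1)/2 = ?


n(n+1)/2 = 280×281/2 = 78680/2 = 39340

Σk = 39340


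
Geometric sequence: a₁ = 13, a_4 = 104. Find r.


r^(n-1) = aₙ/a₁
r^3 = 104/13 = 8
r = 8^(1/3)
= 2

r = 2


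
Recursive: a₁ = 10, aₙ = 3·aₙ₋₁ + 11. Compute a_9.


Computing step by step:
a_1 = 10
a_2 = 41
a_3 = 134
a_4 = 413
a_5 = 1250
a_6 = 3761
a_7 = 11294
a_8 = 33893
a_9 = 101690


a_9 = 101690


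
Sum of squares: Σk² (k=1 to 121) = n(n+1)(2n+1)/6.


n = 121
n(n+1)(2n+1)/6 = 121×122×243/6
= 3587166/6 = 597861

Σk² = 597861


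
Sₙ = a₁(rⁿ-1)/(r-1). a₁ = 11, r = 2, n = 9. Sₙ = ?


Sₙ = 11×(2^9 - 1)/(2 - 1)
= 11×(512 - 1)/1
= 11×511/1
= 5621

S_9 = 5621


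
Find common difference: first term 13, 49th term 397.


d = (aₙ - a₁)/(n-1)
= (397 - 13)/(49-1)
= 384/48 = 8

d = 8


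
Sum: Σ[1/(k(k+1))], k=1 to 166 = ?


1/(k(k+1)) = 1/k - 1/(k+1) (partial fractions)
Telescoping: Σ = 1 - 1/167 = 166/167

Sum = 166/167


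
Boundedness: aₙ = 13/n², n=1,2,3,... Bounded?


a₁ = 13, a₂ = 13/4, a₃ = 13/9, ...
0 < aₙ ≤ 13 for all n ≥ 1
The sequence IS bounded

Bounded (0 < aₙ ≤ 13)


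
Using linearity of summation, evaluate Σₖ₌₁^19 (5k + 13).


Σ(5k+13) = 5·Σk + 13·n
= 5·190 + 13·19
= 950 + 247 = 1197

Σ = 1197


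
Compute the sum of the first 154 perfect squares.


n = 154
n(n+1)(2n+1)/6 = 154×155×309/6
= 7375830/6 = 1229305

Σk² = 1229305


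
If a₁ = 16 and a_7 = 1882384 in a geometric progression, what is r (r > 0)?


r^(n-1) = aₙ/a₁
r^6 = 1882384/16 = 117649
r = 117649^(1/6)
= ±7; taking r > 0 gives r = 7

r = 7


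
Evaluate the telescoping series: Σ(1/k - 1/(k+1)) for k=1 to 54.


Telescoping: adjacent terms cancel.
= 1/1 - 1/55
= 1 - 1/55 = 54/55

Sum = 54/55


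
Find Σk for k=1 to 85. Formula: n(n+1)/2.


n(n+1)/2 = 85×86/2 = 7310/2 = 3655

Σk = 3655


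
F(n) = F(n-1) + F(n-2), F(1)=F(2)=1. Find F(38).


Fibonacci sequence: 1, 1, 2, 3, 5, 8, 13, 21, 34, 55, 89, ...
F(38) = 39088169

F(38) = 39088169


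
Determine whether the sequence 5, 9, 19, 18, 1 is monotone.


Differences: 4, 10, -1, -17
Difference at position 1 is +4 (> 0) but position 3 is -1 (< 0) — sequence both rises and falls
→ NOT monotonic

Not monotonic


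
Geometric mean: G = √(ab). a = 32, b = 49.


GM = √(32×49) = √1568 = 39.598

GM = 39.598


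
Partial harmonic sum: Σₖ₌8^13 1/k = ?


Σₖ₌8^13 1/k = 1/8 + 1/9 + 1/10 + 1/11 + 1/12 + 1/13
= 30233/51480
≈ 0.5873

Sum = 30233/51480 ≈ 0.5873


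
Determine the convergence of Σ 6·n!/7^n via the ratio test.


aₙ = 6·n!/7^n
a_{n+1}/aₙ = (n+1)!/7^(n+1) × 7^n/n!  (constant 6 cancels)
= (n+1)/7
L = lim(n→∞) (n+1)/7 = ∞
L > 1 → series DIVERGES

Diverges (ratio test: L = ∞ > 1)


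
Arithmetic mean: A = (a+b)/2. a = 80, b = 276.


AM = (80 + 276)/2 = 356/2 = 178

AM = 178


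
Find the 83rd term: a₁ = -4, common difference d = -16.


aₙ = a₁ + (n-1)d
= -4 + (83-1)×-16
= -4 - 1312
= -1316

a_83 = -1316


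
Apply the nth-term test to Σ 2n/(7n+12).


lim(n→∞) 2n/(7n+12) = 2/7 = 2/7  (divide numerator and denominator by n)
lim aₙ = 2/7 ≠ 0 → series DIVERGES

Diverges (lim aₙ = 2/7 ≠ 0)


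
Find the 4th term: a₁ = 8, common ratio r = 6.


aₙ = a₁·r^(n-1)
= 8×6^3
= 8×216
= 1728

a_4 = 1728


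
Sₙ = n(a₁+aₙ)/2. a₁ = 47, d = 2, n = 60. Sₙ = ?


aₙ = 47 + (60-1)×2 = 165
Sₙ = n(a₁+aₙ)/2 = 60×(47+165)/2
= 60×212/2 = 6360

S_60 = 6360


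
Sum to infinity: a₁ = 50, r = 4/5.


S∞ = a₁/(1-r) = 50/(1 - 4/5)
= 50/(1/5)
= 250

S∞ = 250


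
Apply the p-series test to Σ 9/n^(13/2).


p-series test: Σ c/n^p converges if p > 1, diverges if p ≤ 1 (constant c > 0 doesn't affect convergence).
p = 13/2
13/2 > 1 → CONVERGES

Converges (p = 13/2 > 1)


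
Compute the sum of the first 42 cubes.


n(n+1)/2 = 42×43/2 = 903
Σk³ = 903² = 815409

Σk³ = 815409


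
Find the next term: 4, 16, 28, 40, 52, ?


Pattern: arithmetic (d=12)
Terms: 4, 16, 28, 40, 52
Next term = 64

Next term = 64


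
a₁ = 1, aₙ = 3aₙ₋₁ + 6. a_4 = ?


Computing step by step:
a_1 = 1
a_2 = 9
a_3 = 33
a_4 = 105


a_4 = 105


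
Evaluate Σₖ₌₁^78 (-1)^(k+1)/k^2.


S = 1 - 1/4 + 1/9 - 1/16 + 1/25 - 1/36 + 1/49 - 1/64 ± ...
= 0.8224
(Full series converges to +π²/12 ≈ +0.8225)

S_78 = 0.8224


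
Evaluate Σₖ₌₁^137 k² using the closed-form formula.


n = 137
n(n+1)(2n+1)/6 = 137×138×275/6
= 5199150/6 = 866525

Σk² = 866525


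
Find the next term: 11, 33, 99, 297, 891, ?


Pattern: geometric (r=3)
Terms: 11, 33, 99, 297, 891
Next term = 2673

Next term = 2673


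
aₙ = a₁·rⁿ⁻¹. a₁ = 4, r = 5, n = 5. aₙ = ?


aₙ = a₁·r^(n-1)
= 4×5^4
= 4×625
= 2500

a_5 = 2500


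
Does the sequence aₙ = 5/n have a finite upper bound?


a₁ = 5, a₂ = 5/2, a₃ = 5/3, ...
0 < aₙ ≤ 5 for all n ≥ 1
Lower bound: 0, Upper bound: 5
The sequence IS bounded

Bounded (0 < aₙ ≤ 5)


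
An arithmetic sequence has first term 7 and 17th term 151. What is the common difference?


d = (aₙ - a₁)/(n-1)
= (151 - 7)/(17-1)
= 144/16 = 9

d = 9


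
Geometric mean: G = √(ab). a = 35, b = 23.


GM = √(35×23) = √805 = 28.3725

GM = 28.3725


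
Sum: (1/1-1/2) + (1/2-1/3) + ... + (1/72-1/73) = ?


Telescoping: adjacent terms cancel.
= 1/1 - 1/73
= 1 - 1/73 = 72/73

Sum = 72/73


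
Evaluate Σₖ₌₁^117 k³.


n(n+1)/2 = 117×118/2 = 6903
Σk³ = 6903² = 47651409

Σk³ = 47651409


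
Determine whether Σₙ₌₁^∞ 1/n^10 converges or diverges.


p-series test: Σ c/n^p converges if p > 1, diverges if p ≤ 1 (constant c > 0 doesn't affect convergence).
p = 10
10 > 1 → CONVERGES

Converges (p = 10 > 1)


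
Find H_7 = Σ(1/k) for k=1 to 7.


H_7 = 1/1 + 1/2 + 1/3 + 1/4 + 1/5 + 1/6 + 1/7
= 363/140
≈ 2.5929

H_7 = 363/140 ≈ 2.5929


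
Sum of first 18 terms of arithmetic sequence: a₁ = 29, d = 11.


aₙ = 29 + (18-1)×11 = 216
Sₙ = n(a₁+aₙ)/2 = 18×(29+216)/2
= 18×245/2 = 2205

S_18 = 2205


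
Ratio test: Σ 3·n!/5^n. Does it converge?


aₙ = 3·n!/5^n
a_{n+1}/aₙ = (n+1)!/5^(n+1) × 5^n/n!  (constant 3 cancels)
= (n+1)/5
L = lim(n→∞) (n+1)/5 = ∞
L > 1 → series DIVERGES

Diverges (ratio test: L = ∞ > 1)


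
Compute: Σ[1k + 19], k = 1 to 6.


Σ(1k+19) = 1·Σk + 19·n
= 1·21 + 19·6
= 21 + 114 = 135

Σ = 135


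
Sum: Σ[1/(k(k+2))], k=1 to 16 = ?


1/(k(k+2)) = (1/2)·(1/k - 1/(k+2)) (partial fractions)
Telescoping: Σ = (1/2)·(1 + 1/2 - 1/17 - 1/18) = 106/153

Sum = 106/153


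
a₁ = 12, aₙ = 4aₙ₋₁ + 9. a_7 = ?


Computing step by step:
a_1 = 12
a_2 = 57
a_3 = 237
a_4 = 957
a_5 = 3837
a_6 = 15357
a_7 = 61437


a_7 = 61437


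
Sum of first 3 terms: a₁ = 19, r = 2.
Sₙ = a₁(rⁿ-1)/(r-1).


Sₙ = 19×(2^3 - 1)/(2 - 1)
= 19×(8 - 1)/1
= 19×7/1
= 133

S_3 = 133


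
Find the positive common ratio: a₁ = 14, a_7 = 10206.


r^(n-1) = aₙ/a₁
r^6 = 10206/14 = 729
r = 729^(1/6)
= ±3; taking r > 0 gives r = 3

r = 3


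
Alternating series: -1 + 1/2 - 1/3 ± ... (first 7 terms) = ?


S = -1 + 1/2 - 1/3 + 1/4 - 1/5 + 1/6 - 1/7
= -0.7595
(Full series converges to -ln(2) ≈ -0.6931)

S_7 = -0.7595


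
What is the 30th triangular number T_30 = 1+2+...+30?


n(n+1)/2 = 30×31/2 = 930/2 = 465

Σk = 465


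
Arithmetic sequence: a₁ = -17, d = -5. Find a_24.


aₙ = a₁ + (n-1)d
= -17 + (24-1)×-5
= -17 - 115
= -132

a_24 = -132


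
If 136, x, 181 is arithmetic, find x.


AM = (136 + 181)/2 = 317/2 = 158.5

AM = 158.5


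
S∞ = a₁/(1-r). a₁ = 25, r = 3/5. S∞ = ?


S∞ = a₁/(1-r) = 25/(1 - 3/5)
= 25/(2/5)
= 125/2

S∞ = 125/2


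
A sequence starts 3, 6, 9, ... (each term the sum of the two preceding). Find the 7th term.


Computing iteratively: 3, 6, 9, 15, 24, 39, 63
a_7 = 63

a_7 = 63


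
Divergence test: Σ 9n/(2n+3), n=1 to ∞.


lim(n→∞) 9n/(2n+3) = 9/2 = 9/2  (divide numerator and denominator by n)
lim aₙ = 9/2 ≠ 0 → series DIVERGES

Diverges (lim aₙ = 9/2 ≠ 0)


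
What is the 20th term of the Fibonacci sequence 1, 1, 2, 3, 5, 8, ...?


Fibonacci sequence: 1, 1, 2, 3, 5, 8, 13, 21, 34, 55, 89, ...
F(20) = 6765

F(20) = 6765


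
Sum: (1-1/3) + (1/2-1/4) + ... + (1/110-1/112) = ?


Telescoping with gap 2: two head and two tail terms survive.
= (1 + 1/2) - (1/111 + 1/112)
= 3/2 - 1/111 - 1/112 = 18425/12432

Sum = 18425/12432


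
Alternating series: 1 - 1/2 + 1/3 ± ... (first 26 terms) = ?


S = 1 - 1/2 + 1/3 - 1/4 + 1/5 - 1/6 + 1/7 - 1/8 ± ...
= 0.6743
(Full series converges to +ln(2) ≈ +0.6931)

S_26 = 0.6743


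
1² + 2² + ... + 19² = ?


n = 19
n(n+1)(2n+1)/6 = 19×20×39/6
= 14820/6 = 2470

Σk² = 2470


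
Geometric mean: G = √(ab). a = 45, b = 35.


GM = √(45×35) = √1575 = 39.6863

GM = 39.6863


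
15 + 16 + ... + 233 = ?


Σₖ₌15^233 k = Σₖ₌₁^233 k − Σₖ₌₁^14 k
= 233·234/2 − 14·15/2
= 27261 − 105 = 27156

Σk = 27156


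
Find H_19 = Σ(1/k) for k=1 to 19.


H_19 = 1/1 + 1/2 + 1/3 + ... + 1/19
= 275295799/77597520
≈ 3.5477

H_19 = 275295799/77597520 ≈ 3.5477


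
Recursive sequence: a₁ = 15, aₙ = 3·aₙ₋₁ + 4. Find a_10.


Computing step by step:
a_1 = 15
a_2 = 49
a_3 = 151
a_4 = 457
a_5 = 1375
a_6 = 4129
a_7 = 12391
a_8 = 37177
a_9 = 111535
a_10 = 334609


a_10 = 334609


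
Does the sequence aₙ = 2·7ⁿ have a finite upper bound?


aₙ = 2·7ⁿ → as n→∞, aₙ→∞ (since base 7 > 1)
No finite upper bound exists
The sequence is UNBOUNDED

Unbounded (aₙ → ∞ as n → ∞)


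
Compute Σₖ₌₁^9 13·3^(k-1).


Sₙ = 13×(3^9 - 1)/(3 - 1)
= 13×(19683 - 1)/2
= 13×19682/2
= 127933

S_9 = 127933


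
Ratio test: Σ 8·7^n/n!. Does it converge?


aₙ = 8·7^n/n!
a_{n+1}/aₙ = 7^(n+1)/(n+1)! × n!/7^n  (constant 8 cancels)
= 7/(n+1)
L = lim(n→∞) 7/(n+1) = 0
L < 1 → series CONVERGES

Converges (ratio test: L = 0 < 1)


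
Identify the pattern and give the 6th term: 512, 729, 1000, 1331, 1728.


Pattern: perfect cubes: n³
Terms: 512, 729, 1000, 1331, 1728
Next term = 2197

Next term = 2197


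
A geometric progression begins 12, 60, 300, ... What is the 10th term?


aₙ = a₁·r^(n-1)
= 12×5^9
= 12×1953125
= 23437500

a_10 = 23437500


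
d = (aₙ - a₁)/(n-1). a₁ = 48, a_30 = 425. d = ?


d = (aₙ - a₁)/(n-1)
= (425 - 48)/(30-1)
= 377/29 = 13

d = 13


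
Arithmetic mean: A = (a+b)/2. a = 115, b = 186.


AM = (115 + 186)/2 = 301/2 = 150.5

AM = 150.5


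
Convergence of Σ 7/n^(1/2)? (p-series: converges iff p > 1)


p-series test: Σ c/n^p converges if p > 1, diverges if p ≤ 1 (constant c > 0 doesn't affect convergence).
p = 1/2
1/2 ≤ 1 → DIVERGES

Diverges (p = 1/2 ≤ 1)


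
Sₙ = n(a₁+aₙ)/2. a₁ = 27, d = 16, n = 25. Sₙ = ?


aₙ = 27 + (25-1)×16 = 411
Sₙ = n(a₁+aₙ)/2 = 25×(27+411)/2
= 25×438/2 = 5475

S_25 = 5475


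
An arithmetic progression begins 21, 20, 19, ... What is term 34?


aₙ = a₁ + (n-1)d
= 21 + (34-1)×-1
= 21 - 33
= -12

a_34 = -12


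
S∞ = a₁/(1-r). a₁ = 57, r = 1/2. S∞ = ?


S∞ = a₁/(1-r) = 57/(1 - 1/2)
= 57/(1/2)
= 114

S∞ = 114


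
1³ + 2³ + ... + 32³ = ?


n(n+1)/2 = 32×33/2 = 528
Σk³ = 528² = 278784

Σk³ = 278784


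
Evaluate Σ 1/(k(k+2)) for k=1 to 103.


1/(k(k+2)) = (1/2)·(1/k - 1/(k+2)) (partial fractions)
Telescoping: Σ = (1/2)·(1 + 1/2 - 1/104 - 1/105) = 16171/21840

Sum = 16171/21840


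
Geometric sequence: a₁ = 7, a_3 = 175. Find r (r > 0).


r^(n-1) = aₙ/a₁
r^2 = 175/7 = 25
r = 25^(1/2)
= ±5; taking r > 0 gives r = 5

r = 5


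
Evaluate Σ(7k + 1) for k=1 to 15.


Σ(7k+1) = 7·Σk + 1·n
= 7·120 + 1·15
= 840 + 15 = 855

Σ = 855


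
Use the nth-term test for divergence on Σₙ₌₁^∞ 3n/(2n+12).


lim(n→∞) 3n/(2n+12) = 3/2 = 3/2  (divide numerator and denominator by n)
lim aₙ = 3/2 ≠ 0 → series DIVERGES

Diverges (lim aₙ = 3/2 ≠ 0)


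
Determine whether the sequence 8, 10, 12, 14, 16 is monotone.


Differences: 2, 2, 2, 2
All differences > 0 → strictly INCREASING

Monotonically increasing


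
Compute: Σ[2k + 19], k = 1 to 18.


Σ(2k+19) = 2·Σk + 19·n
= 2·171 + 19·18
= 342 + 342 = 684

Σ = 684


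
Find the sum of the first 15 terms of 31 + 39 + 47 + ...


aₙ = 31 + (15-1)×8 = 143
Sₙ = n(a₁+aₙ)/2 = 15×(31+143)/2
= 15×174/2 = 1305

S_15 = 1305


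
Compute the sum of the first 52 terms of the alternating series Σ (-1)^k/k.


S = -1 + 1/2 - 1/3 + 1/4 - 1/5 + 1/6 - 1/7 + 1/8 ± ...
= -0.6836
(Full series converges to -ln(2) ≈ -0.6931)

S_52 = -0.6836


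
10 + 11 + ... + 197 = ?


Σₖ₌10^197 k = Σₖ₌₁^197 k − Σₖ₌₁^9 k
= 197·198/2 − 9·10/2
= 19503 − 45 = 19458

Σk = 19458


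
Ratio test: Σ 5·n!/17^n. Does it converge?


aₙ = 5·n!/17^n
a_{n+1}/aₙ = (n+1)!/17^(n+1) × 17^n/n!  (constant 5 cancels)
= (n+1)/17
L = lim(n→∞) (n+1)/17 = ∞
L > 1 → series DIVERGES

Diverges (ratio test: L = ∞ > 1)


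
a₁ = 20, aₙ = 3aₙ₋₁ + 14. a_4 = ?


Computing step by step:
a_1 = 20
a_2 = 74
a_3 = 236
a_4 = 722


a_4 = 722


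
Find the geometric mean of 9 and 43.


GM = √(9×43) = √387 = 19.6723

GM = 19.6723


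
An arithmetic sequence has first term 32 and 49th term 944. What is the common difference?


d = (aₙ - a₁)/(n-1)
= (944 - 32)/(49-1)
= 912/48 = 19

d = 19


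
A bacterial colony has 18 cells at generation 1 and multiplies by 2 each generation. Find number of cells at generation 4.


aₙ = a₁·r^(n-1)
= 18×2^3
= 18×8
= 144

a_4 = 144


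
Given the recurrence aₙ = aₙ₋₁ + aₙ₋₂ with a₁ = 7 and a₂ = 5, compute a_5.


Computing iteratively: 7, 5, 12, 17, 29
a_5 = 29

a_5 = 29


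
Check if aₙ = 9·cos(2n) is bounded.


For all n, -1 ≤ cos(2n) ≤ 1, so -9 ≤ 9·cos(2n) ≤ 9
Lower bound: -9, Upper bound: 9
The sequence IS bounded

Bounded (-9 ≤ aₙ ≤ 9)


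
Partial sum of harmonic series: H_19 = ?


H_19 = 1/1 + 1/2 + 1/3 + ... + 1/19
= 275295799/77597520
≈ 3.5477

H_19 = 275295799/77597520 ≈ 3.5477


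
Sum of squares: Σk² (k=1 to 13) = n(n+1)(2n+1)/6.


n = 13
n(n+1)(2n+1)/6 = 13×14×27/6
= 4914/6 = 819

Σk² = 819


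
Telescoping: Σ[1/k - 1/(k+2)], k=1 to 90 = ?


Telescoping with gap 2: two head and two tail terms survive.
= (1 + 1/2) - (1/91 + 1/92)
= 3/2 - 1/91 - 1/92 = 12375/8372

Sum = 12375/8372


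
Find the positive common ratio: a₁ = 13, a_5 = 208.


r^(n-1) = aₙ/a₁
r^4 = 208/13 = 16
r = 16^(1/4)
= ±2; taking r > 0 gives r = 2

r = 2


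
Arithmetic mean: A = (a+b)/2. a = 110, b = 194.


AM = (110 + 194)/2 = 304/2 = 152

AM = 152


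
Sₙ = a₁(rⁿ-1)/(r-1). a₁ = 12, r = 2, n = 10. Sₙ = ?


Sₙ = 12×(2^10 - 1)/(2 - 1)
= 12×(1024 - 1)/1
= 12×1023/1
= 12276

S_10 = 12276


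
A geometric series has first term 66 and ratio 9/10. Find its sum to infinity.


S∞ = a₁/(1-r) = 66/(1 - 9/10)
= 66/(1/10)
= 660

S∞ = 660


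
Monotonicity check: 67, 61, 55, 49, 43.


Differences: -6, -6, -6, -6
All differences < 0 → strictly DECREASING

Monotonically decreasing


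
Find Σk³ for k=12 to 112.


Σₖ₌12^112 k³ = [112·113/2]² − [11·12/2]²
= 40043584 − 4356 = 40039228

Σk³ = 40039228


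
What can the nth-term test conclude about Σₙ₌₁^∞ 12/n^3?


lim(n→∞) 12/n^3 = 0
lim aₙ = 0 → nth-term test is INCONCLUSIVE
(Need other tests; this is actually a convergent p-series with p=3 > 1)

Inconclusive (lim aₙ = 0; need another test)


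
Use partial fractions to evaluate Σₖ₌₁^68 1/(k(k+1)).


1/(k(k+1)) = 1/k - 1/(k+1) (partial fractions)
Telescoping: Σ = 1 - 1/69 = 68/69

Sum = 68/69


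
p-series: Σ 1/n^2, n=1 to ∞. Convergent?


p-series test: Σ c/n^p converges if p > 1, diverges if p ≤ 1 (constant c > 0 doesn't affect convergence).
p = 2
2 > 1 → CONVERGES

Converges (p = 2 > 1)


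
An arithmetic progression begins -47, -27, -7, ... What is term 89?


aₙ = a₁ + (n-1)d
= -47 + (89-1)×20
= -47 + 1760
= 1713

a_89 = 1713


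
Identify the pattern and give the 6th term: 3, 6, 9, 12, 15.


Pattern: arithmetic (d=3)
Terms: 3, 6, 9, 12, 15
Next term = 18

Next term = 18


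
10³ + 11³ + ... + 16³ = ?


Σₖ₌10^16 k³ = [16·17/2]² − [9·10/2]²
= 18496 − 2025 = 16471

Σk³ = 16471


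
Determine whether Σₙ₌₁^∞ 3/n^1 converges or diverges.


p-series test: Σ c/n^p converges if p > 1, diverges if p ≤ 1 (constant c > 0 doesn't affect convergence).
p = 1
1 ≤ 1 → DIVERGES

Diverges (p = 1 ≤ 1)


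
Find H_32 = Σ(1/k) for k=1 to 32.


H_32 = 1/1 + 1/2 + 1/3 + ... + 1/32
= 586061125622639/144403552893600
≈ 4.0585

H_32 = 586061125622639/144403552893600 ≈ 4.0585


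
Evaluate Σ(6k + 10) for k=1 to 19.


Σ(6k+10) = 6·Σk + 10·n
= 6·190 + 10·19
= 1140 + 190 = 1330

Σ = 1330


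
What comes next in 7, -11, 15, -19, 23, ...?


Pattern: alternating sign, magnitude arithmetic (d=4)
Terms: 7, -11, 15, -19, 23
Next term = -27

Next term = -27


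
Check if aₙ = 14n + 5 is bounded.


aₙ = 14n + 5 → as n→∞, aₙ→∞
No finite upper bound exists
The sequence is UNBOUNDED

Unbounded (aₙ → ∞ as n → ∞)


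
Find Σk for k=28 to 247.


Σₖ₌28^247 k = Σₖ₌₁^247 k − Σₖ₌₁^27 k
= 247·248/2 − 27·28/2
= 30628 − 378 = 30250

Σk = 30250


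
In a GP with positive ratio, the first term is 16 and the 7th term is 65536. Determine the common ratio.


r^(n-1) = aₙ/a₁
r^6 = 65536/16 = 4096
r = 4096^(1/6)
= ±4; taking r > 0 gives r = 4

r = 4


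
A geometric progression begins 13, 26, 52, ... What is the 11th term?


aₙ = a₁·r^(n-1)
= 13×2^10
= 13×1024
= 13312

a_11 = 13312


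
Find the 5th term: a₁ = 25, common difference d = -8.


aₙ = a₁ + (n-1)d
= 25 + (5-1)×-8
= 25 - 32
= -7

a_5 = -7


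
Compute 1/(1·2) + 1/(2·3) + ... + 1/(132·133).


1/(k(k+1)) = 1/k - 1/(k+1) (partial fractions)
Telescoping: Σ = 1 - 1/133 = 132/133

Sum = 132/133


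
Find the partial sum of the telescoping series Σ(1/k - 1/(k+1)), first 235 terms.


Telescoping: adjacent terms cancel.
= 1/1 - 1/236
= 1 - 1/236 = 235/236

Sum = 235/236


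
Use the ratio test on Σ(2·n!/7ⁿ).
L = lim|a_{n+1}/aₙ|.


aₙ = 2·n!/7^n
a_{n+1}/aₙ = (n+1)!/7^(n+1) × 7^n/n!  (constant 2 cancels)
= (n+1)/7
L = lim(n→∞) (n+1)/7 = ∞
L > 1 → series DIVERGES

Diverges (ratio test: L = ∞ > 1)


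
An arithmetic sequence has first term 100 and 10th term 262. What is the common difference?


d = (aₙ - a₁)/(n-1)
= (262 - 100)/(10-1)
= 162/9 = 18

d = 18


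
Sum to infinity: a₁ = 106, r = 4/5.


S∞ = a₁/(1-r) = 106/(1 - 4/5)
= 106/(1/5)
= 530

S∞ = 530


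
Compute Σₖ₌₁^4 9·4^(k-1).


Sₙ = 9×(4^4 - 1)/(4 - 1)
= 9×(256 - 1)/3
= 9×255/3
= 765

S_4 = 765


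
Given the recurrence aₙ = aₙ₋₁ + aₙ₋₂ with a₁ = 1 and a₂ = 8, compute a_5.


Computing iteratively: 1, 8, 9, 17, 26
a_5 = 26

a_5 = 26


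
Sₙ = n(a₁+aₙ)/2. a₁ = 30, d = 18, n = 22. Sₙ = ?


aₙ = 30 + (22-1)×18 = 408
Sₙ = n(a₁+aₙ)/2 = 22×(30+408)/2
= 22×438/2 = 4818

S_22 = 4818


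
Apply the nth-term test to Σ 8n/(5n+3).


lim(n→∞) 8n/(5n+3) = 8/5 = 8/5  (divide numerator and denominator by n)
lim aₙ = 8/5 ≠ 0 → series DIVERGES

Diverges (lim aₙ = 8/5 ≠ 0)


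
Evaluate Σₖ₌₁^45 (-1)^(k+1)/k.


S = 1 - 1/2 + 1/3 - 1/4 + 1/5 - 1/6 + 1/7 - 1/8 ± ...
= 0.7041
(Full series converges to +ln(2) ≈ +0.6931)

S_45 = 0.7041
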